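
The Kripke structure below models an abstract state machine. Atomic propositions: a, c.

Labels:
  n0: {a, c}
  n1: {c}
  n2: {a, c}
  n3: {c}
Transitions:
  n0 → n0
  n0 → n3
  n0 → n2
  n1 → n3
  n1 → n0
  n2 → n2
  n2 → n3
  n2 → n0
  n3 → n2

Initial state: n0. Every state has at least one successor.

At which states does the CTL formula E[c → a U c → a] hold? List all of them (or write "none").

{n0, n2}

States satisfying c → a: {n0, n2}.
States satisfying E[c → a U c → a]: {n0, n2}.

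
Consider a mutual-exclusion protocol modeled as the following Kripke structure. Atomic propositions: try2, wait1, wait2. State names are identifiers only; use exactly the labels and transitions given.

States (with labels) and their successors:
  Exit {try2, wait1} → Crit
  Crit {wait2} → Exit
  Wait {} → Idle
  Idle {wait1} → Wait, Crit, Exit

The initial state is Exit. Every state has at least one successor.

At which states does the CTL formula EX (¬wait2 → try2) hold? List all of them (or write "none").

States satisfying ¬wait2 → try2: {Exit, Crit}.
States satisfying EX (¬wait2 → try2): {Exit, Crit, Idle}.

{Exit, Crit, Idle}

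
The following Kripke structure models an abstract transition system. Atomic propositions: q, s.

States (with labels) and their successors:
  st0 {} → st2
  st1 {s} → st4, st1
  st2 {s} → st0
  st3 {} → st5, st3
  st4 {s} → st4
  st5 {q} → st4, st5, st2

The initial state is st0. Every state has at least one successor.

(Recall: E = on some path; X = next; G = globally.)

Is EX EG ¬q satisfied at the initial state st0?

Satisfied

States satisfying EG ¬q: {st0, st1, st2, st3, st4}.
States satisfying EX EG ¬q: {st0, st1, st2, st3, st4, st5}.
st0 ∈ Sat(EX EG ¬q).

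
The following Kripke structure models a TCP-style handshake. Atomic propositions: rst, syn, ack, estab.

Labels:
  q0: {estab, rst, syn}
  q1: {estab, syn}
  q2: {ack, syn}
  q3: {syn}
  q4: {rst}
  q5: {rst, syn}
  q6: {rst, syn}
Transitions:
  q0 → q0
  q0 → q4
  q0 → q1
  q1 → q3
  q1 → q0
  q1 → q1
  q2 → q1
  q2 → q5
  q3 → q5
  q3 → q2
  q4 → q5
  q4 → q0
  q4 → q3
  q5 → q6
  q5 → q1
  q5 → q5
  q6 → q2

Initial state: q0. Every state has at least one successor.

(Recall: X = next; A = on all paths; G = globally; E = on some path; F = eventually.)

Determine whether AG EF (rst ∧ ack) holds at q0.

States satisfying EF (rst ∧ ack): ∅.
States satisfying AG EF (rst ∧ ack): ∅.
q0 is reachable from q0 and violates EF (rst ∧ ack), so AG fails at q0.
q0 ∉ Sat(AG EF (rst ∧ ack)).

Does not hold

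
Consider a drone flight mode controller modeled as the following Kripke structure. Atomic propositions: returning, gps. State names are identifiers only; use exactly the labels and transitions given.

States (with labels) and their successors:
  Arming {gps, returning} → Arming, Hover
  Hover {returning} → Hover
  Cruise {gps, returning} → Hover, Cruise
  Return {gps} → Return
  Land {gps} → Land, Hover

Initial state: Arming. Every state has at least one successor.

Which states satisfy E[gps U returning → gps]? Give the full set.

{Arming, Cruise, Return, Land}

States satisfying gps: {Arming, Cruise, Return, Land}.
States satisfying returning → gps: {Arming, Cruise, Return, Land}.
States satisfying E[gps U returning → gps]: {Arming, Cruise, Return, Land}.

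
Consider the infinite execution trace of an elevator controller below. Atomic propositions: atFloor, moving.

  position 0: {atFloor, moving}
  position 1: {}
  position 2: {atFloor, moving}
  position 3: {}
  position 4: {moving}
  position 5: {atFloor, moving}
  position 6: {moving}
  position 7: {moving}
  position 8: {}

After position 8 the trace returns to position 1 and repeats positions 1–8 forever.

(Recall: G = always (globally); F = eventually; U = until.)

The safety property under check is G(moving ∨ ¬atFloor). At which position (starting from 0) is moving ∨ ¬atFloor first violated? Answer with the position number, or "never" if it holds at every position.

moving ∨ ¬atFloor holds at every position 0..8, and those are all the positions the trace ever visits, so the invariant G(moving ∨ ¬atFloor) is never violated.

never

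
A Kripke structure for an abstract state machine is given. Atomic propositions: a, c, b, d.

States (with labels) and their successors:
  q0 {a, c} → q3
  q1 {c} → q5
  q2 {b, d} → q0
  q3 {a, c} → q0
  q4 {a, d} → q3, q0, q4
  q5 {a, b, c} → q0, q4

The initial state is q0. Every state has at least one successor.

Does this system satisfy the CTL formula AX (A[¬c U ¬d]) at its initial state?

States satisfying A[¬c U ¬d]: {q0, q1, q2, q3, q5}.
States satisfying AX (A[¬c U ¬d]): {q0, q1, q2, q3}.
q0 ∈ Sat(AX (A[¬c U ¬d])).

Yes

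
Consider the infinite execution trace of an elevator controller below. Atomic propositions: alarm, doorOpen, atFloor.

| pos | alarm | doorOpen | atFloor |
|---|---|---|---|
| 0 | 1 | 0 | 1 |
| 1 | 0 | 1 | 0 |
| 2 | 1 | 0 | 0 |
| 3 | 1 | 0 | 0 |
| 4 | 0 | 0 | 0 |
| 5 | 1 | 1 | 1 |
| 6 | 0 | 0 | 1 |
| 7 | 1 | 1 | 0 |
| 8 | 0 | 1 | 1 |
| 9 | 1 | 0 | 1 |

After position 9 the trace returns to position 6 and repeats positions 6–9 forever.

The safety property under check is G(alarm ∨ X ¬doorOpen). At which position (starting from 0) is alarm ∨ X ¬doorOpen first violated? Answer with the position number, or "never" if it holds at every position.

4

Check alarm ∨ X ¬doorOpen at each position in order: 0 ✓, 1 ✓, 2 ✓, 3 ✓.
At position 4 the labels are {} and the next position 5 has {alarm, atFloor, doorOpen}, so alarm ∨ X ¬doorOpen is false there. This is the first violation.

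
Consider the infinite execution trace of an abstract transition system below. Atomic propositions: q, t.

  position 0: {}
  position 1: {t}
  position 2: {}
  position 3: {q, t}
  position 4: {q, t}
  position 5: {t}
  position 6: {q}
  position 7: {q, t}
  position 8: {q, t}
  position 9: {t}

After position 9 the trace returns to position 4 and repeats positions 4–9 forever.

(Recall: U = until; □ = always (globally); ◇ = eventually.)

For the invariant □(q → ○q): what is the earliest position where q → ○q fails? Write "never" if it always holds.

Check q → ○q at each position in order: 0 ✓, 1 ✓, 2 ✓, 3 ✓.
At position 4 the labels are {q, t} and the next position 5 has {t}, so q → ○q is false there. This is the first violation.

4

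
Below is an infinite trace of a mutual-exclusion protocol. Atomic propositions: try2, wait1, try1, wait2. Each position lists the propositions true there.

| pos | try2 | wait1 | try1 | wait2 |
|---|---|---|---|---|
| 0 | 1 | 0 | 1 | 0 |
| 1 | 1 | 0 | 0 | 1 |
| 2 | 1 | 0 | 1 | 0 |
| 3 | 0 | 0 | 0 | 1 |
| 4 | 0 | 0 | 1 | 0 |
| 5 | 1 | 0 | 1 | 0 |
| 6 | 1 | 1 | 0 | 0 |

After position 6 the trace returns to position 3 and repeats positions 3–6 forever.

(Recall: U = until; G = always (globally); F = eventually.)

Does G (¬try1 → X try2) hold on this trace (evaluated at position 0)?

¬try1 → X try2 must hold at every position from 0 onward. It fails at position 3, so G (¬try1 → X try2) is false.
Positions where ¬try1 holds: 1, 3, 6.
Check X try2 at each: 1→ok, 3→fails, 6→fails.

No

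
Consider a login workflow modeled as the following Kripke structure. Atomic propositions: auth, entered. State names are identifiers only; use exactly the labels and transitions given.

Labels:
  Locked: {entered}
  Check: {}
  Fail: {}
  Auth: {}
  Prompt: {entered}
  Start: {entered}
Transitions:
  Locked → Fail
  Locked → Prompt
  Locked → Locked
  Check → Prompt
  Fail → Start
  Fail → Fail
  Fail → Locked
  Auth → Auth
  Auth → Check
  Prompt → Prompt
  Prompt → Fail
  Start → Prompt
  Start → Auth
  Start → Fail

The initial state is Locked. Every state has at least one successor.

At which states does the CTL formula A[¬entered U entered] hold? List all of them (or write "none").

{Locked, Check, Prompt, Start}

States satisfying ¬entered: {Check, Fail, Auth}.
States satisfying entered: {Locked, Prompt, Start}.
States satisfying A[¬entered U entered]: {Locked, Check, Prompt, Start}.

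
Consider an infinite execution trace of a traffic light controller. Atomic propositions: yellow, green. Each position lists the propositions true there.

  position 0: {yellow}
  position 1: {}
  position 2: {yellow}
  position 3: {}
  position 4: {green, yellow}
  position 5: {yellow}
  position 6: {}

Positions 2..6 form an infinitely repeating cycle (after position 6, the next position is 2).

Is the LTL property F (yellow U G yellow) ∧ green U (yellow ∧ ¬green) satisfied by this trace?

Does not hold

yellow U G yellow is false at every position 0..6, so it never becomes true and F (yellow U G yellow) fails.
Walking from position 0: yellow ∧ ¬green first holds at position 0, and green holds at every earlier position along the way, so green U (yellow ∧ ¬green) holds.
At position 0: F (yellow U G yellow) is false; green U (yellow ∧ ¬green) is true; so F (yellow U G yellow) ∧ green U (yellow ∧ ¬green) is false.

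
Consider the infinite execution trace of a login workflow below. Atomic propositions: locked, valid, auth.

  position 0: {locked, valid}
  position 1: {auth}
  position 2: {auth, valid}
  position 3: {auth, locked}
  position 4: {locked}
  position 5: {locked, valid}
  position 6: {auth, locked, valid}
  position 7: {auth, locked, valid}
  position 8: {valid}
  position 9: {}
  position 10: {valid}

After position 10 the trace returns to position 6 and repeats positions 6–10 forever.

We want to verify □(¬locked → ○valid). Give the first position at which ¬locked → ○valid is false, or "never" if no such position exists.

Check ¬locked → ○valid at each position in order: 0 ✓, 1 ✓.
At position 2 the labels are {auth, valid} and the next position 3 has {auth, locked}, so ¬locked → ○valid is false there. This is the first violation.

2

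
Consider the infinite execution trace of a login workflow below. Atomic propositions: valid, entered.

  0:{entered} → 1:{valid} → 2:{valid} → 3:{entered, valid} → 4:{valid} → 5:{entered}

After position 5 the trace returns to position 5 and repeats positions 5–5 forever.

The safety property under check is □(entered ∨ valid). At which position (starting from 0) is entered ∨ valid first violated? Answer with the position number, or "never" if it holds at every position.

never

entered ∨ valid holds at every position 0..5, and those are all the positions the trace ever visits, so the invariant □(entered ∨ valid) is never violated.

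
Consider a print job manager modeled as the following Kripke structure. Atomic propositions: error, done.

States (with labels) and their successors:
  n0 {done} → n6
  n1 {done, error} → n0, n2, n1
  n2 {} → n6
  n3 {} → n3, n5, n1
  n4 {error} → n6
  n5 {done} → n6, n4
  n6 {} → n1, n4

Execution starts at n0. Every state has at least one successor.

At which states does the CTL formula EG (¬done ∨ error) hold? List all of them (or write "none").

{n1, n2, n3, n4, n6}

States satisfying ¬done ∨ error: {n1, n2, n3, n4, n6}.
States satisfying EG (¬done ∨ error): {n1, n2, n3, n4, n6}.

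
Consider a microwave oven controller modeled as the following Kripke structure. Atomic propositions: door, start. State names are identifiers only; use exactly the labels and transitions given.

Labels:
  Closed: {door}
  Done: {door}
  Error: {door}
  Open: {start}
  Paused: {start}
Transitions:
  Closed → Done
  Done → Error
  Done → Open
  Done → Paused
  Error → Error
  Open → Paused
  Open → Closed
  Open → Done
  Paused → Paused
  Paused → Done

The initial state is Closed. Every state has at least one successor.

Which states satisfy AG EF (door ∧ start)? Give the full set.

States satisfying EF (door ∧ start): ∅.
States satisfying AG EF (door ∧ start): ∅.

none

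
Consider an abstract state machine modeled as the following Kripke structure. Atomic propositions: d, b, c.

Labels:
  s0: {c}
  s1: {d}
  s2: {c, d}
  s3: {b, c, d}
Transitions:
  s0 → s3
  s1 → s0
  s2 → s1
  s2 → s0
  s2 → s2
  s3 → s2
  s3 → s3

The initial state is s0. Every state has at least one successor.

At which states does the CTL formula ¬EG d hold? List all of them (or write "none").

States satisfying d: {s1, s2, s3}.
States satisfying EG d: {s2, s3}.
States satisfying ¬EG d: {s0, s1}.

{s0, s1}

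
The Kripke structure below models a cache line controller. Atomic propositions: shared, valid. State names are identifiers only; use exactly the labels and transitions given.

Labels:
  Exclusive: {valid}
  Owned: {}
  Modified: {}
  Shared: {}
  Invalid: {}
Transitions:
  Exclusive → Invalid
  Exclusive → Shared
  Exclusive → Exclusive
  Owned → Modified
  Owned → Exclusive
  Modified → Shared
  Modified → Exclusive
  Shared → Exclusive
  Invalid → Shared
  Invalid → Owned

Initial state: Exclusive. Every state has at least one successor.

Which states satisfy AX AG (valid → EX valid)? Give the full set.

{Exclusive, Owned, Modified, Shared, Invalid}

States satisfying AG (valid → EX valid): {Exclusive, Owned, Modified, Shared, Invalid}.
States satisfying AX AG (valid → EX valid): {Exclusive, Owned, Modified, Shared, Invalid}.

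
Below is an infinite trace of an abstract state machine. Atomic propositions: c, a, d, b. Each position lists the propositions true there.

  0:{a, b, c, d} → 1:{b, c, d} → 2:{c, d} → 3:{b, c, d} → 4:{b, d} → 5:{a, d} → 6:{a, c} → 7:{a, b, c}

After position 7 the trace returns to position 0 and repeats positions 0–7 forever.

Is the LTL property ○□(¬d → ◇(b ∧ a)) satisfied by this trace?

The position after 0 is 1; □(¬d → ◇(b ∧ a)) is true there.

Yes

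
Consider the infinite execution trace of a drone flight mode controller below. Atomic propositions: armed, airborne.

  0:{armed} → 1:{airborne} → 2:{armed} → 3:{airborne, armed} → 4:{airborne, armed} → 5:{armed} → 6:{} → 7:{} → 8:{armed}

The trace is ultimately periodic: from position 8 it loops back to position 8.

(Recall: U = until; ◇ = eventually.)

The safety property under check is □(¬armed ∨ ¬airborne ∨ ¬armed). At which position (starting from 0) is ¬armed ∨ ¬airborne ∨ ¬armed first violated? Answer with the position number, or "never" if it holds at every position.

3

Check ¬armed ∨ ¬airborne ∨ ¬armed at each position in order: 0 ✓, 1 ✓, 2 ✓.
At position 3 the labels are {airborne, armed}, so ¬armed ∨ ¬airborne ∨ ¬armed is false there. This is the first violation.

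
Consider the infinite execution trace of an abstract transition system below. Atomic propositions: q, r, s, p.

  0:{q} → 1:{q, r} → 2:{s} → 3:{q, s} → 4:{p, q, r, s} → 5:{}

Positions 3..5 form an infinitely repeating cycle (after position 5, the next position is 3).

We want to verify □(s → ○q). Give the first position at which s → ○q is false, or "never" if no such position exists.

4

Check s → ○q at each position in order: 0 ✓, 1 ✓, 2 ✓, 3 ✓.
At position 4 the labels are {p, q, r, s} and the next position 5 has {}, so s → ○q is false there. This is the first violation.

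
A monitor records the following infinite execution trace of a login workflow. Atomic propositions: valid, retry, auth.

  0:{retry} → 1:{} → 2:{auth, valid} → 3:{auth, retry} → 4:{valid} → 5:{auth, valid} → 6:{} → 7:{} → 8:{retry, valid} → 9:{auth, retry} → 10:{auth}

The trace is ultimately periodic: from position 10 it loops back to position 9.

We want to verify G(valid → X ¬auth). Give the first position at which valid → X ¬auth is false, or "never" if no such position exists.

2

Check valid → X ¬auth at each position in order: 0 ✓, 1 ✓.
At position 2 the labels are {auth, valid} and the next position 3 has {auth, retry}, so valid → X ¬auth is false there. This is the first violation.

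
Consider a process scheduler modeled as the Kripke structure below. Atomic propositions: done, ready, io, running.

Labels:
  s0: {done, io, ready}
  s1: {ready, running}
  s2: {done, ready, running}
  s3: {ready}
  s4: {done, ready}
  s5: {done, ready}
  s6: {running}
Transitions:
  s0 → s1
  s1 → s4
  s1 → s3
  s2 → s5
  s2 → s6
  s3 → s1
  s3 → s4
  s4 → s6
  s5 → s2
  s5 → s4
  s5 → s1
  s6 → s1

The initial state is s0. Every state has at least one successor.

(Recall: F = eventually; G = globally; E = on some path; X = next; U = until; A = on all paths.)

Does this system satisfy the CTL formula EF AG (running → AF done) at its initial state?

No

States satisfying AG (running → AF done): ∅.
States satisfying EF AG (running → AF done): ∅.
No suitable path/successor from s0 witnesses the formula.
s0 ∉ Sat(EF AG (running → AF done)).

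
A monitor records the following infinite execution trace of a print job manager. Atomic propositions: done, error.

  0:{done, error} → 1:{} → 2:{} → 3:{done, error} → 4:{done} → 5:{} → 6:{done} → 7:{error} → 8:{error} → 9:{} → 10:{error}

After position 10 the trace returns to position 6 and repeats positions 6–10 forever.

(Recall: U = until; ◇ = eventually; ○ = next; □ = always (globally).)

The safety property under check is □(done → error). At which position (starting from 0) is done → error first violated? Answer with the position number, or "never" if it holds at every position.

Check done → error at each position in order: 0 ✓, 1 ✓, 2 ✓, 3 ✓.
At position 4 the labels are {done}, so done → error is false there. This is the first violation.

4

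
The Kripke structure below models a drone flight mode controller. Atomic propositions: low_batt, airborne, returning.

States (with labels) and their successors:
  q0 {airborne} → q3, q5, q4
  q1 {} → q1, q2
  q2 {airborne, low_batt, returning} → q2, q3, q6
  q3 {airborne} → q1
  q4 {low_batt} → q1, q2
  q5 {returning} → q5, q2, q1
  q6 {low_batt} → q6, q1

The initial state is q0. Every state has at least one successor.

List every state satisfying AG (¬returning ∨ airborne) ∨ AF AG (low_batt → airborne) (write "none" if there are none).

States satisfying ¬returning ∨ airborne: {q0, q1, q2, q3, q4, q6}.
States satisfying AG (¬returning ∨ airborne): {q1, q2, q3, q4, q6}.
States satisfying AG (low_batt → airborne): ∅.
States satisfying AF AG (low_batt → airborne): ∅.
States satisfying AG (¬returning ∨ airborne) ∨ AF AG (low_batt → airborne): {q1, q2, q3, q4, q6}.

{q1, q2, q3, q4, q6}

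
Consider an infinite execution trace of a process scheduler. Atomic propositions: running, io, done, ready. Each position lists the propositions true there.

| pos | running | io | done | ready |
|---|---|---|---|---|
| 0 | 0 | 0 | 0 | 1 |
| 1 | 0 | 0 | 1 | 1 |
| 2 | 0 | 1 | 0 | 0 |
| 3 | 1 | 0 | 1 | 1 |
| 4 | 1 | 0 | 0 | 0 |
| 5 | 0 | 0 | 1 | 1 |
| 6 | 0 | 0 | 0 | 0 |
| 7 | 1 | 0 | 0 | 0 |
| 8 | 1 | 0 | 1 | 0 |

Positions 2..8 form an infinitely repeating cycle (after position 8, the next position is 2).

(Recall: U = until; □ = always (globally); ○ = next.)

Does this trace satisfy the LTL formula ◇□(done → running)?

□(done → running) is false at every position 0..8, so it never becomes true and ◇□(done → running) fails.

Violated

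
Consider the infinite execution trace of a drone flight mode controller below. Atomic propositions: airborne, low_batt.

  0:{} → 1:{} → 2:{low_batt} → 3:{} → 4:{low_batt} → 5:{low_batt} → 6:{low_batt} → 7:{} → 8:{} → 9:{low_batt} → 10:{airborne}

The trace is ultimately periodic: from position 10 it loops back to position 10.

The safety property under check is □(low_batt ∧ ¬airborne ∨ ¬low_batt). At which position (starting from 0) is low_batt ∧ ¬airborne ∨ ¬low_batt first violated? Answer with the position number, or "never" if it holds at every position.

never

low_batt ∧ ¬airborne ∨ ¬low_batt holds at every position 0..10, and those are all the positions the trace ever visits, so the invariant □(low_batt ∧ ¬airborne ∨ ¬low_batt) is never violated.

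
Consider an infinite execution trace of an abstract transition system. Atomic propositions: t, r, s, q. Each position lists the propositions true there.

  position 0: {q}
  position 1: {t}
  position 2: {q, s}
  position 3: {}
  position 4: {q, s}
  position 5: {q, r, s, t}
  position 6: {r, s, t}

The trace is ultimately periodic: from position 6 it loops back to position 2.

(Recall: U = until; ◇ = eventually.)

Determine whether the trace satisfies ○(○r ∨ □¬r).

The position after 0 is 1; ○r ∨ □¬r is false there.

Violated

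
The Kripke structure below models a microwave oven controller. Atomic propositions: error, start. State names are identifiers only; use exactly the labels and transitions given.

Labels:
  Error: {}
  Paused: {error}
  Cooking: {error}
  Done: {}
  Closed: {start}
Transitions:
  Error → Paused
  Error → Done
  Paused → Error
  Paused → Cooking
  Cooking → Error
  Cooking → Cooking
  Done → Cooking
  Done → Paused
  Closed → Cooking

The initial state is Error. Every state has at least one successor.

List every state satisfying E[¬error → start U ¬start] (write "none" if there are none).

{Error, Paused, Cooking, Done, Closed}

States satisfying ¬error → start: {Paused, Cooking, Closed}.
States satisfying ¬start: {Error, Paused, Cooking, Done}.
States satisfying E[¬error → start U ¬start]: {Error, Paused, Cooking, Done, Closed}.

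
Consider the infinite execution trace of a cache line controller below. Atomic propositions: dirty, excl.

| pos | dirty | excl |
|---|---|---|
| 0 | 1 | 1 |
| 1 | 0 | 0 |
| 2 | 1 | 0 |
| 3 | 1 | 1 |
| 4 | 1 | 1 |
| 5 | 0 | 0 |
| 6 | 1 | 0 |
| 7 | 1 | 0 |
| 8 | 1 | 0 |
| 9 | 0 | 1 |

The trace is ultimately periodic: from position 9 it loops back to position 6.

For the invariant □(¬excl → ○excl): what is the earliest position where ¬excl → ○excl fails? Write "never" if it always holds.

Check ¬excl → ○excl at each position in order: 0 ✓.
At position 1 the labels are {} and the next position 2 has {dirty}, so ¬excl → ○excl is false there. This is the first violation.

1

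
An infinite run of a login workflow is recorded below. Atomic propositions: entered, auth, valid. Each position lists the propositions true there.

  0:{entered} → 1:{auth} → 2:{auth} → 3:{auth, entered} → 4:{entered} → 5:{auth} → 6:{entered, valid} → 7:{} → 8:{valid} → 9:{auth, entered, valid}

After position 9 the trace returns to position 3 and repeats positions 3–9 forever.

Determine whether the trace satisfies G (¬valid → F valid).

Yes

¬valid → F valid holds at every position 0..9, and those are all positions ever visited, so G (¬valid → F valid) holds.
Positions where ¬valid holds: 0, 1, 2, 3, 4, 5, 7.
Check F valid at each: 0→ok, 1→ok, 2→ok, 3→ok, 4→ok, 5→ok, 7→ok.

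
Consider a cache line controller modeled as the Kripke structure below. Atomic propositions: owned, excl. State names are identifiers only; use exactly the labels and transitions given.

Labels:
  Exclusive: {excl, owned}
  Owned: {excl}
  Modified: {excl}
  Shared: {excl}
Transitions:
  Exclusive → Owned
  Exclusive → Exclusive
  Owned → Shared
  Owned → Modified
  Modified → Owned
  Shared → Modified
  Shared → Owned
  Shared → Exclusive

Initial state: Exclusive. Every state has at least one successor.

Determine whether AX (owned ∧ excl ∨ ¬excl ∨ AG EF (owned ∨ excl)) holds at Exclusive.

Satisfied

States satisfying owned ∧ excl ∨ ¬excl ∨ AG EF (owned ∨ excl): {Exclusive, Owned, Modified, Shared}.
States satisfying AX (owned ∧ excl ∨ ¬excl ∨ AG EF (owned ∨ excl)): {Exclusive, Owned, Modified, Shared}.
Exclusive ∈ Sat(AX (owned ∧ excl ∨ ¬excl ∨ AG EF (owned ∨ excl))).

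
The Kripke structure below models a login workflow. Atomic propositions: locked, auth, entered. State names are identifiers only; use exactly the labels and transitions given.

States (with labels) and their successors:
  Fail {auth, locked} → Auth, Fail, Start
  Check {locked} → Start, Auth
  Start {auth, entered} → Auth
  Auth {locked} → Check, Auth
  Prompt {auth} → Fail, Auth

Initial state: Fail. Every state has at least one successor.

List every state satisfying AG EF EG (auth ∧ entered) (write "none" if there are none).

none

States satisfying EF EG (auth ∧ entered): ∅.
States satisfying AG EF EG (auth ∧ entered): ∅.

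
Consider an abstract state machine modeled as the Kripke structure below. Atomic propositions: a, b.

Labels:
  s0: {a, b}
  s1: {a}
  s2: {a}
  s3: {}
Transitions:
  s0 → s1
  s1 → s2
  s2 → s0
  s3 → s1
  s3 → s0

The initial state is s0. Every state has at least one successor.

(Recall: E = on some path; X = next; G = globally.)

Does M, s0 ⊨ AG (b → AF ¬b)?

Satisfied

States satisfying b → AF ¬b: {s0, s1, s2, s3}.
States satisfying AG (b → AF ¬b): {s0, s1, s2, s3}.
Every state reachable from s0 satisfies b → AF ¬b.
s0 ∈ Sat(AG (b → AF ¬b)).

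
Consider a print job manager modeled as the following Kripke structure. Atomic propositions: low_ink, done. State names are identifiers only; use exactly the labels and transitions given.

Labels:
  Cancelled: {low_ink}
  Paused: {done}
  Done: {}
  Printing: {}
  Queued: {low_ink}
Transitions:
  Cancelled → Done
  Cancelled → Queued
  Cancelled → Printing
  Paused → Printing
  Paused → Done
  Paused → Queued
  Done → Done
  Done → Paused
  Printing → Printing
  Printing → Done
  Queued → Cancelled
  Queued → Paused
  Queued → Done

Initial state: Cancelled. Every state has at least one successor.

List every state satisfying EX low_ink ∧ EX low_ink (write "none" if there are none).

States satisfying low_ink: {Cancelled, Queued}.
States satisfying EX low_ink: {Cancelled, Paused, Queued}.
States satisfying EX low_ink ∧ EX low_ink: {Cancelled, Paused, Queued}.

{Cancelled, Paused, Queued}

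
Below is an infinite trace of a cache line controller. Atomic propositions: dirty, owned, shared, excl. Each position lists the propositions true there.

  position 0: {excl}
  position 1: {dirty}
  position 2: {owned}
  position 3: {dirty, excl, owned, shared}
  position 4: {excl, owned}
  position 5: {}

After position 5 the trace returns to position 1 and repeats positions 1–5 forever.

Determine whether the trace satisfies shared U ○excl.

No

Walking from position 0: at position 0, ○excl has not yet held and shared fails, so shared U ○excl is false.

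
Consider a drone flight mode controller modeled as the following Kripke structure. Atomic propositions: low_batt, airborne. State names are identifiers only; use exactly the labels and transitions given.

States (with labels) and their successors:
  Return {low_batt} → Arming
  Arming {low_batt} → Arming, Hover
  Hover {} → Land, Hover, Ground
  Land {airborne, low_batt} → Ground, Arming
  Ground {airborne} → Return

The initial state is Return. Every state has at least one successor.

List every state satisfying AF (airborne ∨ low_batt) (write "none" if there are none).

{Return, Arming, Land, Ground}

States satisfying airborne ∨ low_batt: {Return, Arming, Land, Ground}.
States satisfying AF (airborne ∨ low_batt): {Return, Arming, Land, Ground}.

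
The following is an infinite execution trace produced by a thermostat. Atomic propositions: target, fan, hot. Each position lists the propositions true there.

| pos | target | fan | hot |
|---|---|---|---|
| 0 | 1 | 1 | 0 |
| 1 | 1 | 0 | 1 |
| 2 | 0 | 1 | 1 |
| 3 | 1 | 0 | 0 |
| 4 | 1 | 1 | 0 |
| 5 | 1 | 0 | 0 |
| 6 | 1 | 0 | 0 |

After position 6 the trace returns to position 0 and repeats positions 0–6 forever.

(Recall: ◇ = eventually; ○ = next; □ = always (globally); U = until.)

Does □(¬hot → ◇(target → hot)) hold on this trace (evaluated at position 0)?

¬hot → ◇(target → hot) holds at every position 0..6, and those are all positions ever visited, so □(¬hot → ◇(target → hot)) holds.
Positions where ¬hot holds: 0, 3, 4, 5, 6.
Check ◇(target → hot) at each: 0→ok, 3→ok, 4→ok, 5→ok, 6→ok.

Yes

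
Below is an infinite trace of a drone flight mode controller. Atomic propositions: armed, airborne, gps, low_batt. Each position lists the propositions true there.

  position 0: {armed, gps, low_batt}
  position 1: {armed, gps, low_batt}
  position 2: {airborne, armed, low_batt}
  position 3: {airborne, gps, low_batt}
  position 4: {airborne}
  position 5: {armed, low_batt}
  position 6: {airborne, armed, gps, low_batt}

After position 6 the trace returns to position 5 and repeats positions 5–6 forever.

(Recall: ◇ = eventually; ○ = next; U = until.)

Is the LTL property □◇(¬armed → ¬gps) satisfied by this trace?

◇(¬armed → ¬gps) holds at every position 0..6, and those are all positions ever visited, so □◇(¬armed → ¬gps) holds.

Holds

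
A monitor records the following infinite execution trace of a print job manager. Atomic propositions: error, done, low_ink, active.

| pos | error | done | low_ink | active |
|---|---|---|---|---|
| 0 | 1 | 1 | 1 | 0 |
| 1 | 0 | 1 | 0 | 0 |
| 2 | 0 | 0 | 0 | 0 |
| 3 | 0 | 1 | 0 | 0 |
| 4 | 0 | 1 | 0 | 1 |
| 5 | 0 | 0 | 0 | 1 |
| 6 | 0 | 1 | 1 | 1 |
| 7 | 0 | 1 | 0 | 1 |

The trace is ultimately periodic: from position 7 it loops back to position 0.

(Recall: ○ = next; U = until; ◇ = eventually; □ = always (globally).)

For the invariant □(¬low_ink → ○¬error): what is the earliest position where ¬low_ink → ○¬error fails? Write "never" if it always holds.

7

Check ¬low_ink → ○¬error at each position in order: 0 ✓, 1 ✓, 2 ✓, 3 ✓, 4 ✓, 5 ✓, 6 ✓.
At position 7 the labels are {active, done} and the next position 0 has {done, error, low_ink}, so ¬low_ink → ○¬error is false there. This is the first violation.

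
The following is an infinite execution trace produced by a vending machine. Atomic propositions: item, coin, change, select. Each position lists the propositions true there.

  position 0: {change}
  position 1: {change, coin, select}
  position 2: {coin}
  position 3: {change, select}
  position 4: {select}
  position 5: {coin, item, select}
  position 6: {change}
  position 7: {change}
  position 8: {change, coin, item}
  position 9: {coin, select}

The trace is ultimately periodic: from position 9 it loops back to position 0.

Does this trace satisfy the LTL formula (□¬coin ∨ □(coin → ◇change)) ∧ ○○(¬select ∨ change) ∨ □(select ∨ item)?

Yes

select ∨ item must hold at every position from 0 onward. It fails at position 0, so □(select ∨ item) is false.
At position 0: (□¬coin ∨ □(coin → ◇change)) ∧ ○○(¬select ∨ change) is true; □(select ∨ item) is false; so (□¬coin ∨ □(coin → ◇change)) ∧ ○○(¬select ∨ change) ∨ □(select ∨ item) is true.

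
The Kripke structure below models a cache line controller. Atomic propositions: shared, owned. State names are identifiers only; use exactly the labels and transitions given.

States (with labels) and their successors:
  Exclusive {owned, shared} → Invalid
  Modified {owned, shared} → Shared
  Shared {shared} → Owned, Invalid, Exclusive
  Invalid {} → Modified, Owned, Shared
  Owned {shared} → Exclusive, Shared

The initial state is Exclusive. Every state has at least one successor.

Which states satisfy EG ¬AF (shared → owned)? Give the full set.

States satisfying ¬AF (shared → owned): {Shared, Owned}.
States satisfying EG ¬AF (shared → owned): {Shared, Owned}.

{Shared, Owned}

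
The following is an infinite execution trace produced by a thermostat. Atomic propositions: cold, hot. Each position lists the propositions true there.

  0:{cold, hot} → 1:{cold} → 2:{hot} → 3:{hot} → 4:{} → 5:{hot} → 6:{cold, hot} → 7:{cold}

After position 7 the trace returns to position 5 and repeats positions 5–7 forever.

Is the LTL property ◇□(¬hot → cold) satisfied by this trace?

Satisfied

□(¬hot → cold) holds at position 5, which is reachable from 0, so ◇□(¬hot → cold) holds.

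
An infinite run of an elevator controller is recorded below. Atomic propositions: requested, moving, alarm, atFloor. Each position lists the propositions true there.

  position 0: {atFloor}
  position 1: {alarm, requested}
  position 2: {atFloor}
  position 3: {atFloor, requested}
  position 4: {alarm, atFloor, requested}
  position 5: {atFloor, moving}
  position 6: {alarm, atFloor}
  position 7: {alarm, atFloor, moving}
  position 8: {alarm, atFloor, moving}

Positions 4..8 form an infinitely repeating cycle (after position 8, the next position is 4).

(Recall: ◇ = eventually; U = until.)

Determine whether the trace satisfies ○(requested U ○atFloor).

The position after 0 is 1; requested U ○atFloor is true there.

Satisfied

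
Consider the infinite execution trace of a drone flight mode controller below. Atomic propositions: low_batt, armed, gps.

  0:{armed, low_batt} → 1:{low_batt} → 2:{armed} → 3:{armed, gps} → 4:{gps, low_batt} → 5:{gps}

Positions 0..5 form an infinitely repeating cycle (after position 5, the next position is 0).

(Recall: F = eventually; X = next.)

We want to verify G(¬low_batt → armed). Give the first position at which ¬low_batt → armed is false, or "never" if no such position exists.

Check ¬low_batt → armed at each position in order: 0 ✓, 1 ✓, 2 ✓, 3 ✓, 4 ✓.
At position 5 the labels are {gps}, so ¬low_batt → armed is false there. This is the first violation.

5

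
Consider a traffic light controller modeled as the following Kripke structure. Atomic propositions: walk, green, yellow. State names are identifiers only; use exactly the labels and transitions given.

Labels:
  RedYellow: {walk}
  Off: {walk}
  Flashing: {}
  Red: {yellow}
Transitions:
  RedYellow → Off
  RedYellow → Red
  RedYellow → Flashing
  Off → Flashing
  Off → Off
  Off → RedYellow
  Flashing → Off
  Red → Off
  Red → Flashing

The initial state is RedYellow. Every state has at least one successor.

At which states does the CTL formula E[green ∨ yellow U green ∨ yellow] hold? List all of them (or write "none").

States satisfying green ∨ yellow: {Red}.
States satisfying E[green ∨ yellow U green ∨ yellow]: {Red}.

{Red}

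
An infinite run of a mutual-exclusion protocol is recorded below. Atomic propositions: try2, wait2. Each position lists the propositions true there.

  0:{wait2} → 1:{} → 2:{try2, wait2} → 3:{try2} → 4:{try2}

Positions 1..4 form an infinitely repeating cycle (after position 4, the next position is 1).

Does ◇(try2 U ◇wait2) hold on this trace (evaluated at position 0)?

Satisfied

try2 U ◇wait2 holds at position 0, which is reachable from 0, so ◇(try2 U ◇wait2) holds.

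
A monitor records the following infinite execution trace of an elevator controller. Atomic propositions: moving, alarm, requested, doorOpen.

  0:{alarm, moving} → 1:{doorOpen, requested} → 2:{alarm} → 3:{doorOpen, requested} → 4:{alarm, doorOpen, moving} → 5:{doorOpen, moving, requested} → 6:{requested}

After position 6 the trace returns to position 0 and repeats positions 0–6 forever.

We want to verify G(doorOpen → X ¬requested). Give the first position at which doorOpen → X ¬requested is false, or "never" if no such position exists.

Check doorOpen → X ¬requested at each position in order: 0 ✓, 1 ✓, 2 ✓, 3 ✓.
At position 4 the labels are {alarm, doorOpen, moving} and the next position 5 has {doorOpen, moving, requested}, so doorOpen → X ¬requested is false there. This is the first violation.

4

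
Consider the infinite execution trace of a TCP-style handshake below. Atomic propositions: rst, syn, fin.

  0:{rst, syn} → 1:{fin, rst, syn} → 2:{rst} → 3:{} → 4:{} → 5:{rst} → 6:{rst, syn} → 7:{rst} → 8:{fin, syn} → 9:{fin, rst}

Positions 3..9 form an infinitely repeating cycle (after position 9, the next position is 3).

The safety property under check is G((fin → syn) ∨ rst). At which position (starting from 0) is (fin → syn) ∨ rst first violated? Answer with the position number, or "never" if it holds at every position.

never

(fin → syn) ∨ rst holds at every position 0..9, and those are all the positions the trace ever visits, so the invariant G((fin → syn) ∨ rst) is never violated.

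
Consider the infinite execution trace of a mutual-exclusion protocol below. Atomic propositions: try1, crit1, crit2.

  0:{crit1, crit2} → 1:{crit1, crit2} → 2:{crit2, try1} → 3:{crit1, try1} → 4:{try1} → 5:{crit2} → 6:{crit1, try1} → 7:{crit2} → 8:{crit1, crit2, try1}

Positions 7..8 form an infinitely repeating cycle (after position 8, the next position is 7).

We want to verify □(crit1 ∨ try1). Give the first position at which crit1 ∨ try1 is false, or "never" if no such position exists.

Check crit1 ∨ try1 at each position in order: 0 ✓, 1 ✓, 2 ✓, 3 ✓, 4 ✓.
At position 5 the labels are {crit2}, so crit1 ∨ try1 is false there. This is the first violation.

5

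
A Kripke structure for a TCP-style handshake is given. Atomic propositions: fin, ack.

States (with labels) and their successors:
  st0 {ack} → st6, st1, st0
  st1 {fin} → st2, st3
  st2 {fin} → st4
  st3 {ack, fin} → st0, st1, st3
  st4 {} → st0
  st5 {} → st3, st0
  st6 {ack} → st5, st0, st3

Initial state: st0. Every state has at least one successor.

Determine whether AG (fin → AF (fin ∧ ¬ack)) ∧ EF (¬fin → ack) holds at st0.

No

States satisfying fin → AF (fin ∧ ¬ack): {st0, st1, st2, st4, st5, st6}.
States satisfying AG (fin → AF (fin ∧ ¬ack)): ∅.
States satisfying ¬fin → ack: {st0, st1, st2, st3, st6}.
States satisfying EF (¬fin → ack): {st0, st1, st2, st3, st4, st5, st6}.
States satisfying AG (fin → AF (fin ∧ ¬ack)) ∧ EF (¬fin → ack): ∅.
st0 ∉ Sat(AG (fin → AF (fin ∧ ¬ack)) ∧ EF (¬fin → ack)).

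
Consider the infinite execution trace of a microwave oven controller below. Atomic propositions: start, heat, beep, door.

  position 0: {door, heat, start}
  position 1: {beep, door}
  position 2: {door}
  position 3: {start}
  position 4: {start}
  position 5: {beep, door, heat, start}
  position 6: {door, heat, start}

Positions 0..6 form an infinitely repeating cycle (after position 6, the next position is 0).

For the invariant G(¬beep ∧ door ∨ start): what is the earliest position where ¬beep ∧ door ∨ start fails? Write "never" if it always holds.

1

Check ¬beep ∧ door ∨ start at each position in order: 0 ✓.
At position 1 the labels are {beep, door}, so ¬beep ∧ door ∨ start is false there. This is the first violation.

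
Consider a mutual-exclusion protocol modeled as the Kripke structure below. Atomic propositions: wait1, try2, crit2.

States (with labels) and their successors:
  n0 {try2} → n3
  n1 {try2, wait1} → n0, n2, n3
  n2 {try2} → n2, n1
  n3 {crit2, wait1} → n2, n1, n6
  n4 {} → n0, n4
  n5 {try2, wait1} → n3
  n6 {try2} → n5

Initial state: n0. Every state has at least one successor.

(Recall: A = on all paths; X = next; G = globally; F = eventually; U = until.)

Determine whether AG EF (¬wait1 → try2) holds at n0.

States satisfying EF (¬wait1 → try2): {n0, n1, n2, n3, n4, n5, n6}.
States satisfying AG EF (¬wait1 → try2): {n0, n1, n2, n3, n4, n5, n6}.
Every state reachable from n0 satisfies EF (¬wait1 → try2).
n0 ∈ Sat(AG EF (¬wait1 → try2)).

Satisfied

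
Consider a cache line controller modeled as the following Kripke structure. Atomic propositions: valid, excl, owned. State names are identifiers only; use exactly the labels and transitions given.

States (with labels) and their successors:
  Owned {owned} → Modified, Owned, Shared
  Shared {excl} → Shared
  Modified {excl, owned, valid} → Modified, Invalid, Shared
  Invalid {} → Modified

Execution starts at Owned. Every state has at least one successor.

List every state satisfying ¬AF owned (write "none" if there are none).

States satisfying owned: {Owned, Modified}.
States satisfying AF owned: {Owned, Modified, Invalid}.
States satisfying ¬AF owned: {Shared}.

{Shared}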